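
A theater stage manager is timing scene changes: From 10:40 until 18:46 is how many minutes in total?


Start time: 10:40 = 640 minutes from midnight
End time: 18:46 = 1126 minutes from midnight
Difference: 1126 - 640 = 486 minutes
That is 8 hours and 6 minutes

486


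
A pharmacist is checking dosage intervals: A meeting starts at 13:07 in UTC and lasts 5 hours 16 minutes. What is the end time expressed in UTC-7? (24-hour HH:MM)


Start: 13:07 in UTC
Step 1 - add duration:
  minutes: 7 + 16 = 23
  hours: 13 + 5 + 0 = 18
  end in UTC: 18:23
Step 2 - convert UTC -> UTC-7:
  offset difference: -7 - (0) = -7 hours
  18 + (-7) = 11 -> mod 24 = 11
Result: 11:23 in UTC-7

11:23


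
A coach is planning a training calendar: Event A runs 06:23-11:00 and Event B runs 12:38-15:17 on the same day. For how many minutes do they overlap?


Interval A: [383, 660] minutes from midnight
Interval B: [758, 917] minutes from midnight
Overlap start = max(383, 758) = 758
Overlap end = min(660, 917) = 660
End <= start, so the intervals do not overlap: 0 minutes

0


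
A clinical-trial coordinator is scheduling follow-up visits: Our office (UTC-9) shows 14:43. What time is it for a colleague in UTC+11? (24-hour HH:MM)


Local time: 14:43 at UTC-9 (offset -9h)
Target zone: UTC+11 (offset 11h)
Difference: 11 - (-9) = 20 hours
Calculation: 14 + (20) = 34
Wraparound: (34) mod 24 = 10
Result: 10:43

10:43


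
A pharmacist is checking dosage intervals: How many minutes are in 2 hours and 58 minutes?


Hours: 2
Minutes: 58
Convert hours to minutes: 2 x 60 = 120
Add remaining minutes: 120 + 58 = 178

178


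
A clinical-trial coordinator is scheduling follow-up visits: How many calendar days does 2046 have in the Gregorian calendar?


Year: 2046
Check leap year rules:
Divisible by 4? No
2046 is not a leap year
Days: 365

365


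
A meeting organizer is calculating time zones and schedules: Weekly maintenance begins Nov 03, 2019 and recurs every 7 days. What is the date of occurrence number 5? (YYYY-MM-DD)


First occurrence: 2019-11-03 (occurrence 1)
Each occurrence is 7 days after the previous.
Occurrence 5 is 4 weeks after the first.
4 weeks = 28 days
2019-11-03 + 28 days = 2019-12-01

2019-12-01


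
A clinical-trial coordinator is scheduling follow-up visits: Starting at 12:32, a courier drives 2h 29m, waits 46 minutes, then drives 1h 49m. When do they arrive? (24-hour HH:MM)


Depart: 12:32
Leg 1: +149 min -> 15:01
Layover: +46 min -> 15:47
Leg 2: +109 min -> 17:36
Total travel: 304 minutes = 5h 4m
Arrival: 17:36

17:36


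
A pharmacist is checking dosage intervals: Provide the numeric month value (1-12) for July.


Calendar month order:
6. June
7. July <--
8. August
July is month number 7

7


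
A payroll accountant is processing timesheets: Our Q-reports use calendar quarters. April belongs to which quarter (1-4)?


Month: April (month 4)
Q1: January-March (months 1-3)
Q2: April-June (months 4-6)
Q3: July-September (months 7-9)
Q4: October-December (months 10-12)
Month 4 falls in Q2

2


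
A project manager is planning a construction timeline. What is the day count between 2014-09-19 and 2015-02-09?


Start date: 2014-09-19
End date: 2015-02-09
Sep 2014: +12 days
Oct 2014: +31 days
Nov 2014: +30 days
... (3 more months)
Total: 143 days

143


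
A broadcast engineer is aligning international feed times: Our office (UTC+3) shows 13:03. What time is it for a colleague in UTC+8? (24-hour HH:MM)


Local time: 13:03 at UTC+3 (offset 3h)
Target zone: UTC+8 (offset 8h)
Difference: 8 - (3) = 5 hours
Calculation: 13 + (5) = 18
Result: 18:03

18:03


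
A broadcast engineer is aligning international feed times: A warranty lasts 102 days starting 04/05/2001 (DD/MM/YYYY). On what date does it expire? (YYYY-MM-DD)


Start: 2001-05-04
Adding 102 days
Days remaining in May: 27
After May: 75 days still to add
June 2001: 30 days, 45 remaining
July 2001: 31 days, 14 remaining
August 2001 has 31 days, need 14
Result: 2001-08-14

2001-08-14


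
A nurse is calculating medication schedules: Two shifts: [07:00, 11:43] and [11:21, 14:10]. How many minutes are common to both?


Interval A: [420, 703] minutes from midnight
Interval B: [681, 850] minutes from midnight
Overlap start = max(420, 681) = 681
Overlap end = min(703, 850) = 703
Overlap = 703 - 681 = 22 minutes

22


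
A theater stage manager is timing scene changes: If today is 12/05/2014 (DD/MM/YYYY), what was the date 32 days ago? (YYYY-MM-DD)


Start: 2014-05-12
Subtracting 32 days
Days already passed in May: 12
After going back through May: 20 more days to subtract
April 2014 has 30 days, need 20
Result: 2014-04-10

2014-04-10


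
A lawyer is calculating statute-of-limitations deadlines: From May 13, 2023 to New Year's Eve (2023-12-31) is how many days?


Start: May 13, 2023
End: December 31, 2023
Days left in May: 18
June: 30
July: 31
August: 31
September: 30
... plus remaining months
Sum of remaining months: 214
Total: 18 + 214 = 232

232


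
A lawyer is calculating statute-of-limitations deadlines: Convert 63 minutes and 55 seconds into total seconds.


Minutes: 63
Seconds: 55
Convert minutes to seconds: 63 x 60 = 3780
Add remaining seconds: 3780 + 55 = 3835

3835


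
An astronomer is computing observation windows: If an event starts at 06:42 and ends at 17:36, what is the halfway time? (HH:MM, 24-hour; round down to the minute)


Start time: 06:42 = 402 minutes from midnight
End time: 17:36 = 1056 minutes from midnight
Sum: 402 + 1056 = 1458
Midpoint: 1458 / 2 = 729 minutes
Convert: 729 / 60 = 12 hours, 9 minutes
Result: 12:09

12:09


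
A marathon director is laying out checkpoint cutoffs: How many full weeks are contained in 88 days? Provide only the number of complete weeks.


Total days: 88
Days per week: 7
Division: 88 / 7 = 12 remainder 4
Complete weeks: 12
Remaining days: 4

12


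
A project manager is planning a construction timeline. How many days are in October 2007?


Month: October
Year: 2007
October is a 31-day month
Total: 31 days

31


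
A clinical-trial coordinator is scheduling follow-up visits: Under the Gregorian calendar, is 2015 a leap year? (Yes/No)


Year: 2015
Divisible by 4? 2015 / 4 = 503.75 -> No
Not divisible by 4, so NOT a leap year

No


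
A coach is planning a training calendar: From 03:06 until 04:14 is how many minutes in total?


Start time: 03:06 = 186 minutes from midnight
End time: 04:14 = 254 minutes from midnight
Difference: 254 - 186 = 68 minutes
That is 1 hours and 8 minutes

68


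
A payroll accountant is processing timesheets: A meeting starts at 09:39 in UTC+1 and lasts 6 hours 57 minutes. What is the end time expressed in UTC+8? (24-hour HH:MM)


Start: 09:39 in UTC+1
Step 1 - add duration:
  minutes: 39 + 57 = 96 (carry 1h)
  hours: 9 + 6 + 1 = 16
  end in UTC+1: 16:36
Step 2 - convert UTC+1 -> UTC+8:
  offset difference: 8 - (1) = 7 hours
  16 + (7) = 23 -> mod 24 = 23
Result: 23:36 in UTC+8

23:36


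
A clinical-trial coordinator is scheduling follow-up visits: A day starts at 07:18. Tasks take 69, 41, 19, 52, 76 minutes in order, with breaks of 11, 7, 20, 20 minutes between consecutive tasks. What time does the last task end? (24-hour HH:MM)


Start: 07:18 = 438 min from midnight
  after task 1 (69 min): 08:27
  after break (11 min): 08:38
  after task 2 (41 min): 09:19
  after break (7 min): 09:26
  after task 3 (19 min): 09:45
  after break (20 min): 10:05
  after task 4 (52 min): 10:57
  after break (20 min): 11:17
  after task 5 (76 min): 12:33
Total elapsed: 315 minutes
End time: 12:33

12:33


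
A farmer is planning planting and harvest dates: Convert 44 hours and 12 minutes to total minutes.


Hours: 44
Minutes: 12
Convert hours to minutes: 44 x 60 = 2640
Add remaining minutes: 2640 + 12 = 2652

2652


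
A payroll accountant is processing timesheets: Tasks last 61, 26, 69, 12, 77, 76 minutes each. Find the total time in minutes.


Durations: 61, 26, 69, 12, 77, 76
Running sum: 61
+ 26 = 87
+ 69 = 156
+ 12 = 168
+ 77 = 245
+ 76 = 321
Total duration: 321 minutes
That is 5 hours and 21 minutes

321


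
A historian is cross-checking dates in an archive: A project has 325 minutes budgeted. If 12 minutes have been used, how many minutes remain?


Total budget: 325 minutes
Time used: 12 minutes
Remaining: 325 - 12 = 313 minutes
Percent used: 3.7%
Percent remaining: 96.3%

313


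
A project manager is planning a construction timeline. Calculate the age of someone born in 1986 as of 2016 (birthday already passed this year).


Birth year: 1986
Current year: 2016
Age = current year - birth year
Age = 2016 - 1986 = 30

30


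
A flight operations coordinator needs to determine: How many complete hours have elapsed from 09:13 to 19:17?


Start: 09:13
End: 19:17
Hour difference: 19 - 9 = 10 hours
Minute difference: 17 - 13 = 4 minutes
Total minutes: 604
Complete hours: 604 / 60 = 10 (remainder 4)

10


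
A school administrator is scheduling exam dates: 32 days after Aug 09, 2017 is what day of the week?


Start: 2017-08-09 (Wednesday)
Step 1 - find target date: add 32 days
  2017-08-09 + 32 days = 2017-09-10
Step 2 - day of week:
  32 mod 7 = 4
  Wednesday + 4 days -> Sunday
Result: Sunday (2017-09-10)

Sunday


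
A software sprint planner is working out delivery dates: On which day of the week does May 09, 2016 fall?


Date: 2016-05-09
January 1, 2016 is a Friday
Day of year: 130
Offset from Jan 1: 129 days
129 mod 7 = 3
Result: Monday

Monday


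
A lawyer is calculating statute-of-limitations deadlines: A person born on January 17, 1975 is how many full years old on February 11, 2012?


Birth: 1975-01-17
Reference: 2012-02-11
Year difference: 2012 - 1975 = 37
Has birthday (01-17) occurred by 02-11? Yes
Age in full years: 37

37


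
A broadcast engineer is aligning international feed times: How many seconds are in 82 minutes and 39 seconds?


Minutes: 82
Extra seconds: 39
Seconds per minute: 60
Minutes to seconds: 82 x 60 = 4920
Total: 4920 + 39 = 4959

4959


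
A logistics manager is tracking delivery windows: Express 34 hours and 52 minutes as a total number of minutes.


Hours: 34
Extra minutes: 52
Minutes per hour: 60
Hours to minutes: 34 x 60 = 2040
Total: 2040 + 52 = 2092

2092


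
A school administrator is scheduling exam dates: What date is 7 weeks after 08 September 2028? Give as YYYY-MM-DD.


Start: 2028-09-08
Weeks to add: 7
Convert to days: 7 x 7 = 49 days
Add 49 days to 2028-09-08
Result: 2028-10-27

2028-10-27


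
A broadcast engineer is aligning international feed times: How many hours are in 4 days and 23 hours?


Days: 4
Extra hours: 23
Hours per day: 24
Days to hours: 4 x 24 = 96
Total: 96 + 23 = 119

119


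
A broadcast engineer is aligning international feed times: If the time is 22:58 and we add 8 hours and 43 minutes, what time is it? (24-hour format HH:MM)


Start time: 22:58
Adding: 8 hours 43 minutes
Minutes: 58 + 43 = 101
Minute overflow: 101 >= 60, so carry 1 hour, minutes = 41
Hours: 22 + 8 + 1 = 31
Hour wraparound: 31 mod 24 = 7
Result: 07:41

07:41


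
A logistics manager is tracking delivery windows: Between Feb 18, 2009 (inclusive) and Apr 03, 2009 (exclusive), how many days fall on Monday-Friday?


Start: 2009-02-18 (Wednesday)
End (exclusive): 2009-04-03 (Friday)
Total calendar days: 44
Full weeks: 44 // 7 = 6 -> 30 weekdays
Remaining 2 days starting on Wednesday:
  Wed(w), Thu(w) -> 2 weekdays
Total business days: 30 + 2 = 32

32


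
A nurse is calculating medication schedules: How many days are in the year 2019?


Year: 2019
Check leap year rules:
Divisible by 4? No
2019 is not a leap year
Days: 365

365


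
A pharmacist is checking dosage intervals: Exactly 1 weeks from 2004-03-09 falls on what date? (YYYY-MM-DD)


Start: 2004-03-09
Weeks to add: 1
Convert to days: 1 x 7 = 7 days
Add 7 days to 2004-03-09
Result: 2004-03-16

2004-03-16


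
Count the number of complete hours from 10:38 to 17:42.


Start: 10:38
End: 17:42
Hour difference: 17 - 10 = 7 hours
Minute difference: 42 - 38 = 4 minutes
Total minutes: 424
Complete hours: 424 / 60 = 7 (remainder 4)

7


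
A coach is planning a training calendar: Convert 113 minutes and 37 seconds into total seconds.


Minutes: 113
Seconds: 37
Convert minutes to seconds: 113 x 60 = 6780
Add remaining seconds: 6780 + 37 = 6817

6817


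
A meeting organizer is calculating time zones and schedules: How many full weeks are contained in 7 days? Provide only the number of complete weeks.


Total days: 7
Days per week: 7
Division: 7 / 7 = 1 remainder 0
Complete weeks: 1
Remaining days: 0

1


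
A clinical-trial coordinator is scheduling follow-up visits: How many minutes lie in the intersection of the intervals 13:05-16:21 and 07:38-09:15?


Interval A: [785, 981] minutes from midnight
Interval B: [458, 555] minutes from midnight
Overlap start = max(785, 458) = 785
Overlap end = min(981, 555) = 555
End <= start, so the intervals do not overlap: 0 minutes

0


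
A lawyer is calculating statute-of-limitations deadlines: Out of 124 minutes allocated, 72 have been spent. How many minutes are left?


Total budget: 124 minutes
Time used: 72 minutes
Remaining: 124 - 72 = 52 minutes
Percent used: 58.1%
Percent remaining: 41.9%

52


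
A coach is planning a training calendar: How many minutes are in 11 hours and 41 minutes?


Hours: 11
Extra minutes: 41
Minutes per hour: 60
Hours to minutes: 11 x 60 = 660
Total: 660 + 41 = 701

701


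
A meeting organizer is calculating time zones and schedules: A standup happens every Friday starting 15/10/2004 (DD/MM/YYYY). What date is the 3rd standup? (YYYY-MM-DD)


First occurrence: 2004-10-15 (occurrence 1)
Each occurrence is 7 days after the previous.
Occurrence 3 is 2 weeks after the first.
2 weeks = 14 days
2004-10-15 + 14 days = 2004-10-29

2004-10-29


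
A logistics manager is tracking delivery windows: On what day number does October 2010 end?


Month: October
Year: 2010
October is a 31-day month
Total: 31 days

31


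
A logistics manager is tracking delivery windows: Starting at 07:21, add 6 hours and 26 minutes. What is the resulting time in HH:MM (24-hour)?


Start time: 07:21
Adding: 6 hours 26 minutes
Minutes: 21 + 26 = 47
Hours: 7 + 6 + 0 = 13
Result: 13:47

13:47


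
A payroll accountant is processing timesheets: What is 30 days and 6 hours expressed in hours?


Days: 30
Extra hours: 6
Hours per day: 24
Days to hours: 30 x 24 = 720
Total: 720 + 6 = 726

726


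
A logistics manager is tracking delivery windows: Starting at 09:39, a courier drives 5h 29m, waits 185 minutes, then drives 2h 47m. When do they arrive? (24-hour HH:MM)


Depart: 09:39
Leg 1: +329 min -> 15:08
Layover: +185 min -> 18:13
Leg 2: +167 min -> 21:00
Total travel: 681 minutes = 11h 21m
Arrival: 21:00

21:00


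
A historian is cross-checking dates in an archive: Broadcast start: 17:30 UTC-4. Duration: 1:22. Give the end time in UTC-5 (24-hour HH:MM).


Start: 17:30 in UTC-4
Step 1 - add duration:
  minutes: 30 + 22 = 52
  hours: 17 + 1 + 0 = 18
  end in UTC-4: 18:52
Step 2 - convert UTC-4 -> UTC-5:
  offset difference: -5 - (-4) = -1 hours
  18 + (-1) = 17 -> mod 24 = 17
Result: 17:52 in UTC-5

17:52


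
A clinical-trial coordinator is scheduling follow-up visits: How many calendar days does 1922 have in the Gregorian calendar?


Year: 1922
Check leap year rules:
Divisible by 4? No
1922 is not a leap year
Days: 365

365


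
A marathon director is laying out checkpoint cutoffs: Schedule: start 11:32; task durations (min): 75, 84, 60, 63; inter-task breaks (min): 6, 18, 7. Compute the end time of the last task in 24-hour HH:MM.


Start: 11:32 = 692 min from midnight
  after task 1 (75 min): 12:47
  after break (6 min): 12:53
  after task 2 (84 min): 14:17
  after break (18 min): 14:35
  after task 3 (60 min): 15:35
  after break (7 min): 15:42
  after task 4 (63 min): 16:45
Total elapsed: 313 minutes
End time: 16:45

16:45


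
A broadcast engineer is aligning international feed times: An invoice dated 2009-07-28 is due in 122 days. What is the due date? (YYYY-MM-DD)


Start: 2009-07-28
Adding 122 days
Days remaining in July: 3
After July: 119 days still to add
August 2009: 31 days, 88 remaining
September 2009: 30 days, 58 remaining
October 2009: 31 days, 27 remaining
November 2009 has 30 days, need 27
Result: 2009-11-27

2009-11-27


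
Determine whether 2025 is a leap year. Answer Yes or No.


Year: 2025
Divisible by 4? 2025 / 4 = 506.25 -> No
Not divisible by 4, so NOT a leap year

No


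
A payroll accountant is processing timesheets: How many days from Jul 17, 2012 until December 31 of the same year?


Start: July 17, 2012
End: December 31, 2012
Days left in July: 14
August: 31
September: 30
October: 31
November: 30
... plus remaining months
Sum of remaining months: 153
Total: 14 + 153 = 167

167


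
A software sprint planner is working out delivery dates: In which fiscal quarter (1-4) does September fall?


Month: September (month 9)
Q1: January-March (months 1-3)
Q2: April-June (months 4-6)
Q3: July-September (months 7-9)
Q4: October-December (months 10-12)
Month 9 falls in Q3

3


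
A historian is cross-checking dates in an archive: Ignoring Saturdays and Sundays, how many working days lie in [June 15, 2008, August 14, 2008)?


Start: 2008-06-15 (Sunday)
End (exclusive): 2008-08-14 (Thursday)
Total calendar days: 60
Full weeks: 60 // 7 = 8 -> 40 weekdays
Remaining 4 days starting on Sunday:
  Sun(-), Mon(w), Tue(w), Wed(w) -> 3 weekdays
Total business days: 40 + 3 = 43

43


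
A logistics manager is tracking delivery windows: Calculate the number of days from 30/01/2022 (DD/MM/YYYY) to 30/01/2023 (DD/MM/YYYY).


Start date: 2022-01-30
End date: 2023-01-30
Jan 2022: +2 days
Feb 2022: +28 days
Mar 2022: +31 days
... (10 more months)
Total: 365 days

365


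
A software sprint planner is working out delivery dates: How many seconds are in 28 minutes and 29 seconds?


Minutes: 28
Extra seconds: 29
Seconds per minute: 60
Minutes to seconds: 28 x 60 = 1680
Total: 1680 + 29 = 1709

1709


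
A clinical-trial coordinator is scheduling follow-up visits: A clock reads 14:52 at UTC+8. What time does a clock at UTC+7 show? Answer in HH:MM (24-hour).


Local time: 14:52 at UTC+8 (offset 8h)
Target zone: UTC+7 (offset 7h)
Difference: 7 - (8) = -1 hours
Calculation: 14 + (-1) = 13
Result: 13:52

13:52


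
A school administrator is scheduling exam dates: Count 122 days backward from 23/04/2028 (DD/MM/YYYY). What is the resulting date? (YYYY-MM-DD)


Start: 2028-04-23
Subtracting 122 days
Days already passed in April: 23
After going back through April: 99 more days to subtract
March 2028: 31 days, 68 remaining
February 2028: 29 days, 39 remaining
January 2028: 31 days, 8 remaining
December 2027 has 31 days, need 8
Result: 2027-12-23

2027-12-23


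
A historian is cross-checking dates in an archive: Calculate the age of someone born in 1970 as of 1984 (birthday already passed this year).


Birth year: 1970
Current year: 1984
Age = current year - birth year
Age = 1984 - 1970 = 14

14


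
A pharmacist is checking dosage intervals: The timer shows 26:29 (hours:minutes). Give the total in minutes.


Hours: 26
Minutes: 29
Convert hours to minutes: 26 x 60 = 1560
Add remaining minutes: 1560 + 29 = 1589

1589


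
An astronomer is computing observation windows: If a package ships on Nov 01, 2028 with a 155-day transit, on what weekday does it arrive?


Start: 2028-11-01 (Wednesday)
Step 1 - find target date: add 155 days
  2028-11-01 + 155 days = 2029-04-05
Step 2 - day of week:
  155 mod 7 = 1
  Wednesday + 1 days -> Thursday
Result: Thursday (2029-04-05)

Thursday


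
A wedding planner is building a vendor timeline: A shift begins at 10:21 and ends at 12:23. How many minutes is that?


Start time: 10:21 = 621 minutes from midnight
End time: 12:23 = 743 minutes from midnight
Difference: 743 - 621 = 122 minutes
That is 2 hours and 2 minutes

122


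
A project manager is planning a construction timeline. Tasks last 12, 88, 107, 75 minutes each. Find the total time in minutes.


Durations: 12, 88, 107, 75
Running sum: 12
+ 88 = 100
+ 107 = 207
+ 75 = 282
Total duration: 282 minutes
That is 4 hours and 42 minutes

282


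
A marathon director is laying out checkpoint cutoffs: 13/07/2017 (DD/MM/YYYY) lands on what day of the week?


Date: 2017-07-13
January 1, 2017 is a Sunday
Day of year: 194
Offset from Jan 1: 193 days
193 mod 7 = 4
Result: Thursday

Thursday


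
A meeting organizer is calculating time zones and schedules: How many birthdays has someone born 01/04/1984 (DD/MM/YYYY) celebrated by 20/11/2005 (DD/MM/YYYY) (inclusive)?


Birth: 1984-04-01
Reference: 2005-11-20
Year difference: 2005 - 1984 = 21
Has birthday (04-01) occurred by 11-20? Yes
Age in full years: 21

21


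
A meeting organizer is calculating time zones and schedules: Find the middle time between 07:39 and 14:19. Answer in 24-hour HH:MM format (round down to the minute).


Start time: 07:39 = 459 minutes from midnight
End time: 14:19 = 859 minutes from midnight
Sum: 459 + 859 = 1318
Midpoint: 1318 / 2 = 659 minutes
Convert: 659 / 60 = 10 hours, 59 minutes
Result: 10:59

10:59


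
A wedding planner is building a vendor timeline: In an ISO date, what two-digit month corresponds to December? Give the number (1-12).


Calendar month order:
11. November
12. December <--
December is month number 12

12


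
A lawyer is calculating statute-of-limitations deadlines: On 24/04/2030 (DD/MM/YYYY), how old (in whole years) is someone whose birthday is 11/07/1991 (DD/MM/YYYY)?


Birth: 1991-07-11
Reference: 2030-04-24
Year difference: 2030 - 1991 = 39
Has birthday (07-11) occurred by 04-24? No
Birthday not yet reached this year -> subtract 1
Age in full years: 38

38


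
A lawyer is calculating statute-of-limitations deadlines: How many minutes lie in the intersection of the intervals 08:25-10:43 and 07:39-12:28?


Interval A: [505, 643] minutes from midnight
Interval B: [459, 748] minutes from midnight
Overlap start = max(505, 459) = 505
Overlap end = min(643, 748) = 643
Overlap = 643 - 505 = 138 minutes

138


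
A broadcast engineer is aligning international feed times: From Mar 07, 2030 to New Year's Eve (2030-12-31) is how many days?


Start: March 07, 2030
End: December 31, 2030
Days left in March: 24
April: 30
May: 31
June: 30
July: 31
... plus remaining months
Sum of remaining months: 275
Total: 24 + 275 = 299

299


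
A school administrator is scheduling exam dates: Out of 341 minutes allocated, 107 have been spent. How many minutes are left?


Total budget: 341 minutes
Time used: 107 minutes
Remaining: 341 - 107 = 234 minutes
Percent used: 31.4%
Percent remaining: 68.6%

234


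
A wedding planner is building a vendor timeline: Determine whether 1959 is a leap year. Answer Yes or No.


Year: 1959
Divisible by 4? 1959 / 4 = 489.75 -> No
Not divisible by 4, so NOT a leap year

No


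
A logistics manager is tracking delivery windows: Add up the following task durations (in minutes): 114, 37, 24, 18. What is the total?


Durations: 114, 37, 24, 18
Running sum: 114
+ 37 = 151
+ 24 = 175
+ 18 = 193
Total duration: 193 minutes
That is 3 hours and 13 minutes

193


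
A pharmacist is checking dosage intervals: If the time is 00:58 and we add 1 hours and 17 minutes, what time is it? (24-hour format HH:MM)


Start time: 00:58
Adding: 1 hours 17 minutes
Minutes: 58 + 17 = 75
Minute overflow: 75 >= 60, so carry 1 hour, minutes = 15
Hours: 0 + 1 + 1 = 2
Result: 02:15

02:15


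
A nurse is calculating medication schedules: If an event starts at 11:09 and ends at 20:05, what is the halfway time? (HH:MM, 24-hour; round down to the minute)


Start time: 11:09 = 669 minutes from midnight
End time: 20:05 = 1205 minutes from midnight
Sum: 669 + 1205 = 1874
Midpoint: 1874 / 2 = 937 minutes
Convert: 937 / 60 = 15 hours, 37 minutes
Result: 15:37

15:37


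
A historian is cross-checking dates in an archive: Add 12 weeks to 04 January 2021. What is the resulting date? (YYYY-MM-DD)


Start: 2021-01-04
Weeks to add: 12
Convert to days: 12 x 7 = 84 days
Add 84 days to 2021-01-04
Result: 2021-03-29

2021-03-29


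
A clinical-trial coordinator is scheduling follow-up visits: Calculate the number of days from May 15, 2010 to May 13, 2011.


Start date: 2010-05-15
End date: 2011-05-13
May 2010: +17 days
Jun 2010: +30 days
Jul 2010: +31 days
... (10 more months)
Total: 363 days

363


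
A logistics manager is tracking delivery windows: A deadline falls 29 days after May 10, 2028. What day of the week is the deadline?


Start: 2028-05-10 (Wednesday)
Step 1 - find target date: add 29 days
  2028-05-10 + 29 days = 2028-06-08
Step 2 - day of week:
  29 mod 7 = 1
  Wednesday + 1 days -> Thursday
Result: Thursday (2028-06-08)

Thursday


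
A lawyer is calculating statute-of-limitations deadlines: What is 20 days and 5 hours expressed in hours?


Days: 20
Extra hours: 5
Hours per day: 24
Days to hours: 20 x 24 = 480
Total: 480 + 5 = 485

485


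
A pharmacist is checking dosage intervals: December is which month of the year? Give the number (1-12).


Calendar month order:
11. November
12. December <--
December is month number 12

12


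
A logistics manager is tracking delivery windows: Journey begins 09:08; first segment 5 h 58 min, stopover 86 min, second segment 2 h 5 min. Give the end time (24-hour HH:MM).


Depart: 09:08
Leg 1: +358 min -> 15:06
Layover: +86 min -> 16:32
Leg 2: +125 min -> 18:37
Total travel: 569 minutes = 9h 29m
Arrival: 18:37

18:37


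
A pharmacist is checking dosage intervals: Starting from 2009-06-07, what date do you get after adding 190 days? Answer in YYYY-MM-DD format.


Start: 2009-06-07
Adding 190 days
Days remaining in June: 23
After June: 167 days still to add
July 2009: 31 days, 136 remaining
August 2009: 31 days, 105 remaining
September 2009: 30 days, 75 remaining
October 2009: 31 days, 44 remaining
Result: 2009-12-14

2009-12-14


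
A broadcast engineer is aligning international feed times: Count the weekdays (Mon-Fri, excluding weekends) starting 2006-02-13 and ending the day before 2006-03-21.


Start: 2006-02-13 (Monday)
End (exclusive): 2006-03-21 (Tuesday)
Total calendar days: 36
Full weeks: 36 // 7 = 5 -> 25 weekdays
Remaining 1 days starting on Monday:
  Mon(w) -> 1 weekdays
Total business days: 25 + 1 = 26

26


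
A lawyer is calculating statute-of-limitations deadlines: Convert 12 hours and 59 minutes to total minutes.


Hours: 12
Extra minutes: 59
Minutes per hour: 60
Hours to minutes: 12 x 60 = 720
Total: 720 + 59 = 779

779


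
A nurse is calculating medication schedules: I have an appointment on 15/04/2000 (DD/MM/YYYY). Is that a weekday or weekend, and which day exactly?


Date: 2000-04-15
January 1, 2000 is a Saturday
Day of year: 106
Offset from Jan 1: 105 days
105 mod 7 = 0
Result: Saturday

Saturday


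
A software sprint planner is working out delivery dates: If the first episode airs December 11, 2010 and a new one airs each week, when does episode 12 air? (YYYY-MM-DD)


First occurrence: 2010-12-11 (occurrence 1)
Each occurrence is 7 days after the previous.
Occurrence 12 is 11 weeks after the first.
11 weeks = 77 days
2010-12-11 + 77 days = 2011-02-26

2011-02-26


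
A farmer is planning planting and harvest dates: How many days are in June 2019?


Month: June
Year: 2019
June is a 30-day month
Total: 30 days

30


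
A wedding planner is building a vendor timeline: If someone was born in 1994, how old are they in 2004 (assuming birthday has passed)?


Birth year: 1994
Current year: 2004
Age = current year - birth year
Age = 2004 - 1994 = 10

10


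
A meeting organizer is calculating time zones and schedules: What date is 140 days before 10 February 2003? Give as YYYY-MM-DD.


Start: 2003-02-10
Subtracting 140 days
Days already passed in February: 10
After going back through February: 130 more days to subtract
January 2003: 31 days, 99 remaining
December 2002: 31 days, 68 remaining
November 2002: 30 days, 38 remaining
October 2002: 31 days, 7 remaining
Result: 2002-09-23

2002-09-23


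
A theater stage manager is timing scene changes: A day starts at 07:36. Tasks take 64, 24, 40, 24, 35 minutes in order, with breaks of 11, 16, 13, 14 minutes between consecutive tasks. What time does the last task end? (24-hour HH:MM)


Start: 07:36 = 456 min from midnight
  after task 1 (64 min): 08:40
  after break (11 min): 08:51
  after task 2 (24 min): 09:15
  after break (16 min): 09:31
  after task 3 (40 min): 10:11
  after break (13 min): 10:24
  after task 4 (24 min): 10:48
  after break (14 min): 11:02
  after task 5 (35 min): 11:37
Total elapsed: 241 minutes
End time: 11:37

11:37


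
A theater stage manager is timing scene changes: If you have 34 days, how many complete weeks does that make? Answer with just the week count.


Total days: 34
Days per week: 7
Division: 34 / 7 = 4 remainder 6
Complete weeks: 4
Remaining days: 6

4


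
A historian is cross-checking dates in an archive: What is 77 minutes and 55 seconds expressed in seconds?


Minutes: 77
Extra seconds: 55
Seconds per minute: 60
Minutes to seconds: 77 x 60 = 4620
Total: 4620 + 55 = 4675

4675


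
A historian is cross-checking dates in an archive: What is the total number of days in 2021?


Year: 2021
Check leap year rules:
Divisible by 4? No
2021 is not a leap year
Days: 365

365


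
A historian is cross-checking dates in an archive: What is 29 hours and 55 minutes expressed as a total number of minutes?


Hours: 29
Minutes: 55
Convert hours to minutes: 29 x 60 = 1740
Add remaining minutes: 1740 + 55 = 1795

1795


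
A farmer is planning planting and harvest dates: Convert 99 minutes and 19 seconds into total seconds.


Minutes: 99
Seconds: 19
Convert minutes to seconds: 99 x 60 = 5940
Add remaining seconds: 5940 + 19 = 5959

5959


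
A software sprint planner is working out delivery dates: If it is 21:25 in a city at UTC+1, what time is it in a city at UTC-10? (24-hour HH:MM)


Local time: 21:25 at UTC+1 (offset 1h)
Target zone: UTC-10 (offset -10h)
Difference: -10 - (1) = -11 hours
Calculation: 21 + (-11) = 10
Result: 10:25

10:25


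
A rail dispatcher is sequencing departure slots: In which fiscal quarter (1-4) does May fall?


Month: May (month 5)
Q1: January-March (months 1-3)
Q2: April-June (months 4-6)
Q3: July-September (months 7-9)
Q4: October-December (months 10-12)
Month 5 falls in Q2

2


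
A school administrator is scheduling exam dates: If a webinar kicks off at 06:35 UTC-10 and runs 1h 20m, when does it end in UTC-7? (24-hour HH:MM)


Start: 06:35 in UTC-10
Step 1 - add duration:
  minutes: 35 + 20 = 55
  hours: 6 + 1 + 0 = 7
  end in UTC-10: 07:55
Step 2 - convert UTC-10 -> UTC-7:
  offset difference: -7 - (-10) = 3 hours
  7 + (3) = 10 -> mod 24 = 10
Result: 10:55 in UTC-7

10:55


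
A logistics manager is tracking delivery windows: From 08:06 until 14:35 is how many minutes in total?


Start time: 08:06 = 486 minutes from midnight
End time: 14:35 = 875 minutes from midnight
Difference: 875 - 486 = 389 minutes
That is 6 hours and 29 minutes

389


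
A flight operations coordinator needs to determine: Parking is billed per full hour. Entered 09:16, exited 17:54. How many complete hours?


Start: 09:16
End: 17:54
Hour difference: 17 - 9 = 8 hours
Minute difference: 54 - 16 = 38 minutes
Total minutes: 518
Complete hours: 518 / 60 = 8 (remainder 38)

8


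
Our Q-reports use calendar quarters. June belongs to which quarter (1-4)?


Month: June (month 6)
Q1: January-March (months 1-3)
Q2: April-June (months 4-6)
Q3: July-September (months 7-9)
Q4: October-December (months 10-12)
Month 6 falls in Q2

2


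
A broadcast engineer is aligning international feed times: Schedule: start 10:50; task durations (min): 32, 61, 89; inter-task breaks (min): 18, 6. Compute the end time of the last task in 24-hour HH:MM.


Start: 10:50 = 650 min from midnight
  after task 1 (32 min): 11:22
  after break (18 min): 11:40
  after task 2 (61 min): 12:41
  after break (6 min): 12:47
  after task 3 (89 min): 14:16
Total elapsed: 206 minutes
End time: 14:16

14:16


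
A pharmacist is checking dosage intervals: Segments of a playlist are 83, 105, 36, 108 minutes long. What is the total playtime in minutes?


Durations: 83, 105, 36, 108
Running sum: 83
+ 105 = 188
+ 36 = 224
+ 108 = 332
Total duration: 332 minutes
That is 5 hours and 32 minutes

332


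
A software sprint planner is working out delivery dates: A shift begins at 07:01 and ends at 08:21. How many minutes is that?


Start time: 07:01 = 421 minutes from midnight
End time: 08:21 = 501 minutes from midnight
Difference: 501 - 421 = 80 minutes
That is 1 hours and 20 minutes

80


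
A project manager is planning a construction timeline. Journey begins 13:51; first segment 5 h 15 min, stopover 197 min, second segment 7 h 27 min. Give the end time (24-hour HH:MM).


Depart: 13:51
Leg 1: +315 min -> 19:06
Layover: +197 min -> 22:23
Leg 2: +447 min -> 05:50
Total travel: 959 minutes = 15h 59m
Arrival: 05:50

05:50


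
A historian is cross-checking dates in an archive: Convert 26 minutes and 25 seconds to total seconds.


Minutes: 26
Extra seconds: 25
Seconds per minute: 60
Minutes to seconds: 26 x 60 = 1560
Total: 1560 + 25 = 1585

1585


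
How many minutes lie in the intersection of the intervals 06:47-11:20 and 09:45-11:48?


Interval A: [407, 680] minutes from midnight
Interval B: [585, 708] minutes from midnight
Overlap start = max(407, 585) = 585
Overlap end = min(680, 708) = 680
Overlap = 680 - 585 = 95 minutes

95


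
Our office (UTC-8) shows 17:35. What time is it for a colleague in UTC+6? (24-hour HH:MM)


Local time: 17:35 at UTC-8 (offset -8h)
Target zone: UTC+6 (offset 6h)
Difference: 6 - (-8) = 14 hours
Calculation: 17 + (14) = 31
Wraparound: (31) mod 24 = 7
Result: 07:35

07:35


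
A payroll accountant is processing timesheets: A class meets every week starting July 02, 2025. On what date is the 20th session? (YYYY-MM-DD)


First occurrence: 2025-07-02 (occurrence 1)
Each occurrence is 7 days after the previous.
Occurrence 20 is 19 weeks after the first.
19 weeks = 133 days
2025-07-02 + 133 days = 2025-11-12

2025-11-12


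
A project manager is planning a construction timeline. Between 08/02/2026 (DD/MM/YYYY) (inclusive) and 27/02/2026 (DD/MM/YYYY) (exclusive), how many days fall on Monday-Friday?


Start: 2026-02-08 (Sunday)
End (exclusive): 2026-02-27 (Friday)
Total calendar days: 19
Full weeks: 19 // 7 = 2 -> 10 weekdays
Remaining 5 days starting on Sunday:
  Sun(-), Mon(w), Tue(w), Wed(w), Thu(w) -> 4 weekdays
Total business days: 10 + 4 = 14

14


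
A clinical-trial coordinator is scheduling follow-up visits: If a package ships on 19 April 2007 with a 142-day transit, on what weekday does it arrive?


Start: 2007-04-19 (Thursday)
Step 1 - find target date: add 142 days
  2007-04-19 + 142 days = 2007-09-08
Step 2 - day of week:
  142 mod 7 = 2
  Thursday + 2 days -> Saturday
Result: Saturday (2007-09-08)

Saturday


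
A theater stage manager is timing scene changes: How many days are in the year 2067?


Year: 2067
Check leap year rules:
Divisible by 4? No
2067 is not a leap year
Days: 365

365


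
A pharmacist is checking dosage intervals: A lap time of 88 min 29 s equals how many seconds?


Minutes: 88
Seconds: 29
Convert minutes to seconds: 88 x 60 = 5280
Add remaining seconds: 5280 + 29 = 5309

5309


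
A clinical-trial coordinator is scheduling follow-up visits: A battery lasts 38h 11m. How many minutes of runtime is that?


Hours: 38
Extra minutes: 11
Minutes per hour: 60
Hours to minutes: 38 x 60 = 2280
Total: 2280 + 11 = 2291

2291


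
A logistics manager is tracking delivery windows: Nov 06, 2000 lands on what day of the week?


Date: 2000-11-06
January 1, 2000 is a Saturday
Day of year: 311
Offset from Jan 1: 310 days
310 mod 7 = 2
Result: Monday

Monday


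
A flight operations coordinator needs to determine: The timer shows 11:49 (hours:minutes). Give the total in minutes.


Hours: 11
Minutes: 49
Convert hours to minutes: 11 x 60 = 660
Add remaining minutes: 660 + 49 = 709

709


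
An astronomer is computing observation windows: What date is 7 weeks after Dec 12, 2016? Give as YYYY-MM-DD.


Start: 2016-12-12
Weeks to add: 7
Convert to days: 7 x 7 = 49 days
Add 49 days to 2016-12-12
Result: 2017-01-30

2017-01-30


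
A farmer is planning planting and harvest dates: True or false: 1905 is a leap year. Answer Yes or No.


Year: 1905
Divisible by 4? 1905 / 4 = 476.25 -> No
Not divisible by 4, so NOT a leap year

No


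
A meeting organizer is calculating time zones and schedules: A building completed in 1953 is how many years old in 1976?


Birth year: 1953
Current year: 1976
Age = current year - birth year
Age = 1976 - 1953 = 23

23


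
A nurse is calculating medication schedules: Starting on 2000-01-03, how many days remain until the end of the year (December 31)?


Start: January 03, 2000
End: December 31, 2000
Days left in January: 28
February: 29
March: 31
April: 30
May: 31
... plus remaining months
Sum of remaining months: 335
Total: 28 + 335 = 363

363


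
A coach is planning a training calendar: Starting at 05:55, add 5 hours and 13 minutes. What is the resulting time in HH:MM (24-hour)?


Start time: 05:55
Adding: 5 hours 13 minutes
Minutes: 55 + 13 = 68
Minute overflow: 68 >= 60, so carry 1 hour, minutes = 8
Hours: 5 + 5 + 1 = 11
Result: 11:08

11:08


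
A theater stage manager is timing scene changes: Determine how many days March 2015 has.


Month: March
Year: 2015
March is a 31-day month
Total: 31 days

31


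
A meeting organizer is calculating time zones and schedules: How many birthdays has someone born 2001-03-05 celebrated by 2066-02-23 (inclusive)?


Birth: 2001-03-05
Reference: 2066-02-23
Year difference: 2066 - 2001 = 65
Has birthday (03-05) occurred by 02-23? No
Birthday not yet reached this year -> subtract 1
Age in full years: 64

64


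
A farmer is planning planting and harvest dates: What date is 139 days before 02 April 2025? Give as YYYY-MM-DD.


Start: 2025-04-02
Subtracting 139 days
Days already passed in April: 2
After going back through April: 137 more days to subtract
March 2025: 31 days, 106 remaining
February 2025: 28 days, 78 remaining
January 2025: 31 days, 47 remaining
December 2024: 31 days, 16 remaining
Result: 2024-11-14

2024-11-14


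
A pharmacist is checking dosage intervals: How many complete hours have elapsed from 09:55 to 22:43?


Start: 09:55
End: 22:43
Hour difference: 22 - 9 = 13 hours
Minute difference: 43 - 55 = -12 minutes
Total minutes: 768
Complete hours: 768 / 60 = 12 (remainder 48)

12


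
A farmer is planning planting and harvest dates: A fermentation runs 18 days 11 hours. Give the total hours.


Days: 18
Extra hours: 11
Hours per day: 24
Days to hours: 18 x 24 = 432
Total: 432 + 11 = 443

443


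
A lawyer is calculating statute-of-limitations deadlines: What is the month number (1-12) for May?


Calendar month order:
4. April
5. May <--
6. June
May is month number 5

5


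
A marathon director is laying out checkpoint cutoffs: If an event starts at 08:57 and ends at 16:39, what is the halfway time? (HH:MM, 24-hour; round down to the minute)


Start time: 08:57 = 537 minutes from midnight
End time: 16:39 = 999 minutes from midnight
Sum: 537 + 999 = 1536
Midpoint: 1536 / 2 = 768 minutes
Convert: 768 / 60 = 12 hours, 48 minutes
Result: 12:48

12:48


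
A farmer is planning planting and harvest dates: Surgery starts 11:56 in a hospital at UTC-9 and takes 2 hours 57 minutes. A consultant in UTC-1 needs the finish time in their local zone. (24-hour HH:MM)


Start: 11:56 in UTC-9
Step 1 - add duration:
  minutes: 56 + 57 = 113 (carry 1h)
  hours: 11 + 2 + 1 = 14
  end in UTC-9: 14:53
Step 2 - convert UTC-9 -> UTC-1:
  offset difference: -1 - (-9) = 8 hours
  14 + (8) = 22 -> mod 24 = 22
Result: 22:53 in UTC-1

22:53
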